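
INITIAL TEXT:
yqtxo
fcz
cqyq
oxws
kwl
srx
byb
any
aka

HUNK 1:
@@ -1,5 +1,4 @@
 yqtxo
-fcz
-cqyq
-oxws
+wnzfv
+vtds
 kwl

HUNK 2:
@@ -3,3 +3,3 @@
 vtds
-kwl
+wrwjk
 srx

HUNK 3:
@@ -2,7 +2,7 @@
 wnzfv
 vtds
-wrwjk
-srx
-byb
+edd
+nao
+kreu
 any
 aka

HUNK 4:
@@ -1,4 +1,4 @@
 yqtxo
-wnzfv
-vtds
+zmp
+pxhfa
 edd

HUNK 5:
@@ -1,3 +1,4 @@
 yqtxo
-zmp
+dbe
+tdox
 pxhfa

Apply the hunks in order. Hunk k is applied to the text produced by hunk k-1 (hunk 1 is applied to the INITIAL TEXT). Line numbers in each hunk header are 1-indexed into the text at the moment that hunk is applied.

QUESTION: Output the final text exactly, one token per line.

Answer: yqtxo
dbe
tdox
pxhfa
edd
nao
kreu
any
aka

Derivation:
Hunk 1: at line 1 remove [fcz,cqyq,oxws] add [wnzfv,vtds] -> 8 lines: yqtxo wnzfv vtds kwl srx byb any aka
Hunk 2: at line 3 remove [kwl] add [wrwjk] -> 8 lines: yqtxo wnzfv vtds wrwjk srx byb any aka
Hunk 3: at line 2 remove [wrwjk,srx,byb] add [edd,nao,kreu] -> 8 lines: yqtxo wnzfv vtds edd nao kreu any aka
Hunk 4: at line 1 remove [wnzfv,vtds] add [zmp,pxhfa] -> 8 lines: yqtxo zmp pxhfa edd nao kreu any aka
Hunk 5: at line 1 remove [zmp] add [dbe,tdox] -> 9 lines: yqtxo dbe tdox pxhfa edd nao kreu any aka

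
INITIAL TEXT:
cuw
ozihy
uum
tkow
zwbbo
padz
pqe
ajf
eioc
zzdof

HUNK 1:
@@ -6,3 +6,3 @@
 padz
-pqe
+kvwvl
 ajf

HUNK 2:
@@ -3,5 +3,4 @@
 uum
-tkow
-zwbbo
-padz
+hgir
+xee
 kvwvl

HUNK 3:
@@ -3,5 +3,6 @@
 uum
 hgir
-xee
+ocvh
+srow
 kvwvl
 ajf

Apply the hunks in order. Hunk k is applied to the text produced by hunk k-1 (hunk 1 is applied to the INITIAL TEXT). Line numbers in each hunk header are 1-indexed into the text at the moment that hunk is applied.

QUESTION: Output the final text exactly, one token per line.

Answer: cuw
ozihy
uum
hgir
ocvh
srow
kvwvl
ajf
eioc
zzdof

Derivation:
Hunk 1: at line 6 remove [pqe] add [kvwvl] -> 10 lines: cuw ozihy uum tkow zwbbo padz kvwvl ajf eioc zzdof
Hunk 2: at line 3 remove [tkow,zwbbo,padz] add [hgir,xee] -> 9 lines: cuw ozihy uum hgir xee kvwvl ajf eioc zzdof
Hunk 3: at line 3 remove [xee] add [ocvh,srow] -> 10 lines: cuw ozihy uum hgir ocvh srow kvwvl ajf eioc zzdof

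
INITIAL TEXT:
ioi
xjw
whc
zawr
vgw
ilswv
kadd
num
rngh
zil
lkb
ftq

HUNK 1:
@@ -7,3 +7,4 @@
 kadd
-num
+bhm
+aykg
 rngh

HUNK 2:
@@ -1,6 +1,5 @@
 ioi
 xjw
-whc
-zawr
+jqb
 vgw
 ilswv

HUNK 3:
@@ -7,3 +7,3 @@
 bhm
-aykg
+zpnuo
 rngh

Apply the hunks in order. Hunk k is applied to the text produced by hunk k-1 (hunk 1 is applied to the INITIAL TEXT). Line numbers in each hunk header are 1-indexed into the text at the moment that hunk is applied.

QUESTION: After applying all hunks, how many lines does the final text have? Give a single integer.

Hunk 1: at line 7 remove [num] add [bhm,aykg] -> 13 lines: ioi xjw whc zawr vgw ilswv kadd bhm aykg rngh zil lkb ftq
Hunk 2: at line 1 remove [whc,zawr] add [jqb] -> 12 lines: ioi xjw jqb vgw ilswv kadd bhm aykg rngh zil lkb ftq
Hunk 3: at line 7 remove [aykg] add [zpnuo] -> 12 lines: ioi xjw jqb vgw ilswv kadd bhm zpnuo rngh zil lkb ftq
Final line count: 12

Answer: 12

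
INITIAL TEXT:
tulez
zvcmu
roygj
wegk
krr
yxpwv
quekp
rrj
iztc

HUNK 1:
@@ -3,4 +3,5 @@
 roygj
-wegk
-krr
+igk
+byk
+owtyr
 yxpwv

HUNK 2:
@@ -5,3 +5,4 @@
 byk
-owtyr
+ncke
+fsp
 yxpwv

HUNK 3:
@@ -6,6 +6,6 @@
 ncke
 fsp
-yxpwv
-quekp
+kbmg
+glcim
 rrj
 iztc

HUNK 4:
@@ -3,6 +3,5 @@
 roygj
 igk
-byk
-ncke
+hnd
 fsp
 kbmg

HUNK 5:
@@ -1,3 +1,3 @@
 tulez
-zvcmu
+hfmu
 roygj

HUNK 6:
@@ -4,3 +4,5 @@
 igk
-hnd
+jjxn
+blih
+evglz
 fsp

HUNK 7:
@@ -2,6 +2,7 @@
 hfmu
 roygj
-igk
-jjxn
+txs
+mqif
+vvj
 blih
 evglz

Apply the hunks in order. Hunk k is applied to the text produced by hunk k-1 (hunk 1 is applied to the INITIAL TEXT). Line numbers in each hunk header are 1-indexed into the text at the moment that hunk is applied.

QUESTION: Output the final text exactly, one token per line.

Hunk 1: at line 3 remove [wegk,krr] add [igk,byk,owtyr] -> 10 lines: tulez zvcmu roygj igk byk owtyr yxpwv quekp rrj iztc
Hunk 2: at line 5 remove [owtyr] add [ncke,fsp] -> 11 lines: tulez zvcmu roygj igk byk ncke fsp yxpwv quekp rrj iztc
Hunk 3: at line 6 remove [yxpwv,quekp] add [kbmg,glcim] -> 11 lines: tulez zvcmu roygj igk byk ncke fsp kbmg glcim rrj iztc
Hunk 4: at line 3 remove [byk,ncke] add [hnd] -> 10 lines: tulez zvcmu roygj igk hnd fsp kbmg glcim rrj iztc
Hunk 5: at line 1 remove [zvcmu] add [hfmu] -> 10 lines: tulez hfmu roygj igk hnd fsp kbmg glcim rrj iztc
Hunk 6: at line 4 remove [hnd] add [jjxn,blih,evglz] -> 12 lines: tulez hfmu roygj igk jjxn blih evglz fsp kbmg glcim rrj iztc
Hunk 7: at line 2 remove [igk,jjxn] add [txs,mqif,vvj] -> 13 lines: tulez hfmu roygj txs mqif vvj blih evglz fsp kbmg glcim rrj iztc

Answer: tulez
hfmu
roygj
txs
mqif
vvj
blih
evglz
fsp
kbmg
glcim
rrj
iztc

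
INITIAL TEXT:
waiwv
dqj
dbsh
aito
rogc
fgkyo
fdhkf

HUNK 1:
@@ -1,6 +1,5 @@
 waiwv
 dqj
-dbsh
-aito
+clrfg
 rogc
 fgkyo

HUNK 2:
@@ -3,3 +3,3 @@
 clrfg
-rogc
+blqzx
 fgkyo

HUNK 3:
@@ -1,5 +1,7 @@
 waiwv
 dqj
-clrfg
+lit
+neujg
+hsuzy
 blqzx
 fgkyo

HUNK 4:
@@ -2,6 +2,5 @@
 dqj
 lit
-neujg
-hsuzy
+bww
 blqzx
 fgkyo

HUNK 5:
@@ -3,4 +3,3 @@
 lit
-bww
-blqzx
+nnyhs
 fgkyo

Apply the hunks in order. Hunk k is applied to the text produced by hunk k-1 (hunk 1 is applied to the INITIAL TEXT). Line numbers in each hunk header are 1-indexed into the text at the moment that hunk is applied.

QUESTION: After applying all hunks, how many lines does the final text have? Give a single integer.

Hunk 1: at line 1 remove [dbsh,aito] add [clrfg] -> 6 lines: waiwv dqj clrfg rogc fgkyo fdhkf
Hunk 2: at line 3 remove [rogc] add [blqzx] -> 6 lines: waiwv dqj clrfg blqzx fgkyo fdhkf
Hunk 3: at line 1 remove [clrfg] add [lit,neujg,hsuzy] -> 8 lines: waiwv dqj lit neujg hsuzy blqzx fgkyo fdhkf
Hunk 4: at line 2 remove [neujg,hsuzy] add [bww] -> 7 lines: waiwv dqj lit bww blqzx fgkyo fdhkf
Hunk 5: at line 3 remove [bww,blqzx] add [nnyhs] -> 6 lines: waiwv dqj lit nnyhs fgkyo fdhkf
Final line count: 6

Answer: 6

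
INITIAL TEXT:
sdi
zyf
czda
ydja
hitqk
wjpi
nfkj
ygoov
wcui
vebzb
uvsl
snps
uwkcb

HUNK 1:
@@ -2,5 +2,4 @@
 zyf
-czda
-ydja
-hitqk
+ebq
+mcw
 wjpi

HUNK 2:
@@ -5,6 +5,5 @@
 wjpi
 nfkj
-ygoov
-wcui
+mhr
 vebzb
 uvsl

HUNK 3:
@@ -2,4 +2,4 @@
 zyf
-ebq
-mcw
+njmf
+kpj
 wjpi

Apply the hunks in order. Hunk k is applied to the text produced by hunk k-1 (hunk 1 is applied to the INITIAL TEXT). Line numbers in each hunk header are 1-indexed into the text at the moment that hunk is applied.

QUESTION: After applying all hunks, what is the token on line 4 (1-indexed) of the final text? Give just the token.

Hunk 1: at line 2 remove [czda,ydja,hitqk] add [ebq,mcw] -> 12 lines: sdi zyf ebq mcw wjpi nfkj ygoov wcui vebzb uvsl snps uwkcb
Hunk 2: at line 5 remove [ygoov,wcui] add [mhr] -> 11 lines: sdi zyf ebq mcw wjpi nfkj mhr vebzb uvsl snps uwkcb
Hunk 3: at line 2 remove [ebq,mcw] add [njmf,kpj] -> 11 lines: sdi zyf njmf kpj wjpi nfkj mhr vebzb uvsl snps uwkcb
Final line 4: kpj

Answer: kpj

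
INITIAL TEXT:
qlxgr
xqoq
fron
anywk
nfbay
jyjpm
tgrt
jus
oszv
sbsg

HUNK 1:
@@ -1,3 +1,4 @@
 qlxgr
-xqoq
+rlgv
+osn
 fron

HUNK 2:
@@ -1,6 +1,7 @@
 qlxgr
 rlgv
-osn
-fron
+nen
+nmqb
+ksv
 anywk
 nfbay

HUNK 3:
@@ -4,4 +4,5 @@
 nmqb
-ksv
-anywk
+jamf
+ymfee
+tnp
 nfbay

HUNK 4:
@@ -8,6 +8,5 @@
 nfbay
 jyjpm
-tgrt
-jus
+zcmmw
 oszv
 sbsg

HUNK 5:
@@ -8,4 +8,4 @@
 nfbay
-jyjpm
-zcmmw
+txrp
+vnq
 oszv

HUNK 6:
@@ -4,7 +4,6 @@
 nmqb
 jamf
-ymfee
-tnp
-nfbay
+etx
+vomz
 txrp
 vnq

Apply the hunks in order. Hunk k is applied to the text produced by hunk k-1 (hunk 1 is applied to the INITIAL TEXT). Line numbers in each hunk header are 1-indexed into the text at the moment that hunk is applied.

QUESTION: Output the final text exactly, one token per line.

Hunk 1: at line 1 remove [xqoq] add [rlgv,osn] -> 11 lines: qlxgr rlgv osn fron anywk nfbay jyjpm tgrt jus oszv sbsg
Hunk 2: at line 1 remove [osn,fron] add [nen,nmqb,ksv] -> 12 lines: qlxgr rlgv nen nmqb ksv anywk nfbay jyjpm tgrt jus oszv sbsg
Hunk 3: at line 4 remove [ksv,anywk] add [jamf,ymfee,tnp] -> 13 lines: qlxgr rlgv nen nmqb jamf ymfee tnp nfbay jyjpm tgrt jus oszv sbsg
Hunk 4: at line 8 remove [tgrt,jus] add [zcmmw] -> 12 lines: qlxgr rlgv nen nmqb jamf ymfee tnp nfbay jyjpm zcmmw oszv sbsg
Hunk 5: at line 8 remove [jyjpm,zcmmw] add [txrp,vnq] -> 12 lines: qlxgr rlgv nen nmqb jamf ymfee tnp nfbay txrp vnq oszv sbsg
Hunk 6: at line 4 remove [ymfee,tnp,nfbay] add [etx,vomz] -> 11 lines: qlxgr rlgv nen nmqb jamf etx vomz txrp vnq oszv sbsg

Answer: qlxgr
rlgv
nen
nmqb
jamf
etx
vomz
txrp
vnq
oszv
sbsg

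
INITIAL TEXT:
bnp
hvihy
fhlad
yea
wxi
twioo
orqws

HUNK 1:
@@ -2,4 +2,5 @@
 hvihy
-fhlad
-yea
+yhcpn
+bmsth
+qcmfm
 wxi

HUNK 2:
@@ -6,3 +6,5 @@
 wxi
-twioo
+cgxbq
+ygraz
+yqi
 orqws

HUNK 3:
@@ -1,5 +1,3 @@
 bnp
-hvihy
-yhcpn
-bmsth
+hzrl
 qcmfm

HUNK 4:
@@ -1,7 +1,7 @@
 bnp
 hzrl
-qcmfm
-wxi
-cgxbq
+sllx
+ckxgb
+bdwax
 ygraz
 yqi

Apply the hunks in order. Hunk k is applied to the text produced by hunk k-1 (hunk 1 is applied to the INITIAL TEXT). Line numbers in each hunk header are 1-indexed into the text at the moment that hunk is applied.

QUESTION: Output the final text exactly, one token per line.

Hunk 1: at line 2 remove [fhlad,yea] add [yhcpn,bmsth,qcmfm] -> 8 lines: bnp hvihy yhcpn bmsth qcmfm wxi twioo orqws
Hunk 2: at line 6 remove [twioo] add [cgxbq,ygraz,yqi] -> 10 lines: bnp hvihy yhcpn bmsth qcmfm wxi cgxbq ygraz yqi orqws
Hunk 3: at line 1 remove [hvihy,yhcpn,bmsth] add [hzrl] -> 8 lines: bnp hzrl qcmfm wxi cgxbq ygraz yqi orqws
Hunk 4: at line 1 remove [qcmfm,wxi,cgxbq] add [sllx,ckxgb,bdwax] -> 8 lines: bnp hzrl sllx ckxgb bdwax ygraz yqi orqws

Answer: bnp
hzrl
sllx
ckxgb
bdwax
ygraz
yqi
orqws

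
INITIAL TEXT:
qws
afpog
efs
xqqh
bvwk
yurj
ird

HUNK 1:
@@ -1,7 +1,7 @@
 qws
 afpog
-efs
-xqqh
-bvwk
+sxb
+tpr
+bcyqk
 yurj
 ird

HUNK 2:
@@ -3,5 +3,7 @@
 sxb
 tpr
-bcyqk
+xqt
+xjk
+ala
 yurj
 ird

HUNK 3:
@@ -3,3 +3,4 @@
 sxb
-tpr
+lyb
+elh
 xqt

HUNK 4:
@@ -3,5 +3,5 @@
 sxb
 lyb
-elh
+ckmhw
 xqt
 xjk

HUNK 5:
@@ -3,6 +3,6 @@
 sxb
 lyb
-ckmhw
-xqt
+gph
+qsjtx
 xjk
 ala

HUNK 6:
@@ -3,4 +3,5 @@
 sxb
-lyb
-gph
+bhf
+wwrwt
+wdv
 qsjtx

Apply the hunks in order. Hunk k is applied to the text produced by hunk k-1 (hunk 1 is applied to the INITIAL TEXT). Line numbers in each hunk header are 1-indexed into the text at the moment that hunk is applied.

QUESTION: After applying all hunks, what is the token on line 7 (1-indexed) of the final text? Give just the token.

Hunk 1: at line 1 remove [efs,xqqh,bvwk] add [sxb,tpr,bcyqk] -> 7 lines: qws afpog sxb tpr bcyqk yurj ird
Hunk 2: at line 3 remove [bcyqk] add [xqt,xjk,ala] -> 9 lines: qws afpog sxb tpr xqt xjk ala yurj ird
Hunk 3: at line 3 remove [tpr] add [lyb,elh] -> 10 lines: qws afpog sxb lyb elh xqt xjk ala yurj ird
Hunk 4: at line 3 remove [elh] add [ckmhw] -> 10 lines: qws afpog sxb lyb ckmhw xqt xjk ala yurj ird
Hunk 5: at line 3 remove [ckmhw,xqt] add [gph,qsjtx] -> 10 lines: qws afpog sxb lyb gph qsjtx xjk ala yurj ird
Hunk 6: at line 3 remove [lyb,gph] add [bhf,wwrwt,wdv] -> 11 lines: qws afpog sxb bhf wwrwt wdv qsjtx xjk ala yurj ird
Final line 7: qsjtx

Answer: qsjtx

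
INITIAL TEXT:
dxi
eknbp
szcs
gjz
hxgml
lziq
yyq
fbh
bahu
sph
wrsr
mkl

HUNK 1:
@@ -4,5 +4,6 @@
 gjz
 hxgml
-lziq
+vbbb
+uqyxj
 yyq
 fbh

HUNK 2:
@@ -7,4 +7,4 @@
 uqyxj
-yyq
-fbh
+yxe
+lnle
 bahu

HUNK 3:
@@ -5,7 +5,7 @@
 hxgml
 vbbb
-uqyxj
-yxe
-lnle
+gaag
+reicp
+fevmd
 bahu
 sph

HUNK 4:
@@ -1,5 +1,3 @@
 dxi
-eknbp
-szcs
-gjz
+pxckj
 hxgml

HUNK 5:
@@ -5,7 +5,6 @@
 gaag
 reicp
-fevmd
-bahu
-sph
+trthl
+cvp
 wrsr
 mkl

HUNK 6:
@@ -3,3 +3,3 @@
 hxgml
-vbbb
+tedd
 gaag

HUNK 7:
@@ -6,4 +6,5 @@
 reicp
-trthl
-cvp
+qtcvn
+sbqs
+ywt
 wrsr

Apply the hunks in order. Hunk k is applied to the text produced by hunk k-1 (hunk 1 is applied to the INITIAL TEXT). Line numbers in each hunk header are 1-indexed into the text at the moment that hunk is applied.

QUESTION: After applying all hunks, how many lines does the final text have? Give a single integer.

Answer: 11

Derivation:
Hunk 1: at line 4 remove [lziq] add [vbbb,uqyxj] -> 13 lines: dxi eknbp szcs gjz hxgml vbbb uqyxj yyq fbh bahu sph wrsr mkl
Hunk 2: at line 7 remove [yyq,fbh] add [yxe,lnle] -> 13 lines: dxi eknbp szcs gjz hxgml vbbb uqyxj yxe lnle bahu sph wrsr mkl
Hunk 3: at line 5 remove [uqyxj,yxe,lnle] add [gaag,reicp,fevmd] -> 13 lines: dxi eknbp szcs gjz hxgml vbbb gaag reicp fevmd bahu sph wrsr mkl
Hunk 4: at line 1 remove [eknbp,szcs,gjz] add [pxckj] -> 11 lines: dxi pxckj hxgml vbbb gaag reicp fevmd bahu sph wrsr mkl
Hunk 5: at line 5 remove [fevmd,bahu,sph] add [trthl,cvp] -> 10 lines: dxi pxckj hxgml vbbb gaag reicp trthl cvp wrsr mkl
Hunk 6: at line 3 remove [vbbb] add [tedd] -> 10 lines: dxi pxckj hxgml tedd gaag reicp trthl cvp wrsr mkl
Hunk 7: at line 6 remove [trthl,cvp] add [qtcvn,sbqs,ywt] -> 11 lines: dxi pxckj hxgml tedd gaag reicp qtcvn sbqs ywt wrsr mkl
Final line count: 11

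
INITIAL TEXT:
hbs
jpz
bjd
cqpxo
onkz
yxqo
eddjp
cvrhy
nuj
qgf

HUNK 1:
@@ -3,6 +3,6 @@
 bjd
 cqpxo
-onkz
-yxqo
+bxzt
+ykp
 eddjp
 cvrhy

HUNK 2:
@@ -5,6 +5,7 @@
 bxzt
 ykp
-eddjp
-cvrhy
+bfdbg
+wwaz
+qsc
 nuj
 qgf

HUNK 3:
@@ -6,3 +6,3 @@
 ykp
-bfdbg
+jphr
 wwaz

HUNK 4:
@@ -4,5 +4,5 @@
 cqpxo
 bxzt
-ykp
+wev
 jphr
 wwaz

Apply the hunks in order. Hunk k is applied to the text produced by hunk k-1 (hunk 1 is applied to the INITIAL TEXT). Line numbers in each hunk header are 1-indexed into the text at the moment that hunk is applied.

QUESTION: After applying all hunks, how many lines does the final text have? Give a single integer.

Hunk 1: at line 3 remove [onkz,yxqo] add [bxzt,ykp] -> 10 lines: hbs jpz bjd cqpxo bxzt ykp eddjp cvrhy nuj qgf
Hunk 2: at line 5 remove [eddjp,cvrhy] add [bfdbg,wwaz,qsc] -> 11 lines: hbs jpz bjd cqpxo bxzt ykp bfdbg wwaz qsc nuj qgf
Hunk 3: at line 6 remove [bfdbg] add [jphr] -> 11 lines: hbs jpz bjd cqpxo bxzt ykp jphr wwaz qsc nuj qgf
Hunk 4: at line 4 remove [ykp] add [wev] -> 11 lines: hbs jpz bjd cqpxo bxzt wev jphr wwaz qsc nuj qgf
Final line count: 11

Answer: 11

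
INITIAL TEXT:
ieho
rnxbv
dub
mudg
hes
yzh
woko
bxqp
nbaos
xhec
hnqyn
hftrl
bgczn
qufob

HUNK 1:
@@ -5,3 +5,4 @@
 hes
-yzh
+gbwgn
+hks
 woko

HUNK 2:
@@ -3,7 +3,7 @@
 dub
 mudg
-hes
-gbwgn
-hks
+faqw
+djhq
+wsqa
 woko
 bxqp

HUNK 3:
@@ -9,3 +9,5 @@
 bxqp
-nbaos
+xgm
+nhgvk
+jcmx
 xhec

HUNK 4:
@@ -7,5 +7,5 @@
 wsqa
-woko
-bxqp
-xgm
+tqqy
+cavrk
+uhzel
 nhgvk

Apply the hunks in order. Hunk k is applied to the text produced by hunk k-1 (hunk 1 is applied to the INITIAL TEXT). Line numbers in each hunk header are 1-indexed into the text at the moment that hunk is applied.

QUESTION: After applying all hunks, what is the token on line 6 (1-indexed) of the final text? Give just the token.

Hunk 1: at line 5 remove [yzh] add [gbwgn,hks] -> 15 lines: ieho rnxbv dub mudg hes gbwgn hks woko bxqp nbaos xhec hnqyn hftrl bgczn qufob
Hunk 2: at line 3 remove [hes,gbwgn,hks] add [faqw,djhq,wsqa] -> 15 lines: ieho rnxbv dub mudg faqw djhq wsqa woko bxqp nbaos xhec hnqyn hftrl bgczn qufob
Hunk 3: at line 9 remove [nbaos] add [xgm,nhgvk,jcmx] -> 17 lines: ieho rnxbv dub mudg faqw djhq wsqa woko bxqp xgm nhgvk jcmx xhec hnqyn hftrl bgczn qufob
Hunk 4: at line 7 remove [woko,bxqp,xgm] add [tqqy,cavrk,uhzel] -> 17 lines: ieho rnxbv dub mudg faqw djhq wsqa tqqy cavrk uhzel nhgvk jcmx xhec hnqyn hftrl bgczn qufob
Final line 6: djhq

Answer: djhq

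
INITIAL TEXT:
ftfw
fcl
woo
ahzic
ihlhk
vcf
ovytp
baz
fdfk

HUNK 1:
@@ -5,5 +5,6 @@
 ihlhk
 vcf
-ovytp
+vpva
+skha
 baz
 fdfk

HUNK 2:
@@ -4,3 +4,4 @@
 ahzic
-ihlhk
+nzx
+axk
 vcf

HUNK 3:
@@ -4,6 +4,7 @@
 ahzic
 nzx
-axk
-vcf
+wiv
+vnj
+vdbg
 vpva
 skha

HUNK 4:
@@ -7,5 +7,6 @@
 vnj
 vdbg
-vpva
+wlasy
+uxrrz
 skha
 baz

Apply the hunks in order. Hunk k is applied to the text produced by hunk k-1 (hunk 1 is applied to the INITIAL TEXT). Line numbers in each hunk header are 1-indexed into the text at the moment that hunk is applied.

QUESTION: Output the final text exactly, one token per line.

Hunk 1: at line 5 remove [ovytp] add [vpva,skha] -> 10 lines: ftfw fcl woo ahzic ihlhk vcf vpva skha baz fdfk
Hunk 2: at line 4 remove [ihlhk] add [nzx,axk] -> 11 lines: ftfw fcl woo ahzic nzx axk vcf vpva skha baz fdfk
Hunk 3: at line 4 remove [axk,vcf] add [wiv,vnj,vdbg] -> 12 lines: ftfw fcl woo ahzic nzx wiv vnj vdbg vpva skha baz fdfk
Hunk 4: at line 7 remove [vpva] add [wlasy,uxrrz] -> 13 lines: ftfw fcl woo ahzic nzx wiv vnj vdbg wlasy uxrrz skha baz fdfk

Answer: ftfw
fcl
woo
ahzic
nzx
wiv
vnj
vdbg
wlasy
uxrrz
skha
baz
fdfk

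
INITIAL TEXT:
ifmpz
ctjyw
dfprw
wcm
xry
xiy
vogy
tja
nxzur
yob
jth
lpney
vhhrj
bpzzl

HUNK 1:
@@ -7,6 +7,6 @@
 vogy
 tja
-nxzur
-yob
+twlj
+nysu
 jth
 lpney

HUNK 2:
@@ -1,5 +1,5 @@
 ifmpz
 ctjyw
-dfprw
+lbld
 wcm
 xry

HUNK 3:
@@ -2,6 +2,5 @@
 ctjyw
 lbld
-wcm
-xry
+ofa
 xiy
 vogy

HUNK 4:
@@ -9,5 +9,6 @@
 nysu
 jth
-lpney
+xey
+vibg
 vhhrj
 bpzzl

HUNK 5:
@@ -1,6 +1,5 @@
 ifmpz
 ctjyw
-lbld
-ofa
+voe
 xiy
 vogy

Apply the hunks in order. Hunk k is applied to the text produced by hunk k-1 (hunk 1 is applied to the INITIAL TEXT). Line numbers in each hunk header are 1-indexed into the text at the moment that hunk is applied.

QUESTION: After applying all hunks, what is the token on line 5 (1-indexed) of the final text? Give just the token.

Hunk 1: at line 7 remove [nxzur,yob] add [twlj,nysu] -> 14 lines: ifmpz ctjyw dfprw wcm xry xiy vogy tja twlj nysu jth lpney vhhrj bpzzl
Hunk 2: at line 1 remove [dfprw] add [lbld] -> 14 lines: ifmpz ctjyw lbld wcm xry xiy vogy tja twlj nysu jth lpney vhhrj bpzzl
Hunk 3: at line 2 remove [wcm,xry] add [ofa] -> 13 lines: ifmpz ctjyw lbld ofa xiy vogy tja twlj nysu jth lpney vhhrj bpzzl
Hunk 4: at line 9 remove [lpney] add [xey,vibg] -> 14 lines: ifmpz ctjyw lbld ofa xiy vogy tja twlj nysu jth xey vibg vhhrj bpzzl
Hunk 5: at line 1 remove [lbld,ofa] add [voe] -> 13 lines: ifmpz ctjyw voe xiy vogy tja twlj nysu jth xey vibg vhhrj bpzzl
Final line 5: vogy

Answer: vogy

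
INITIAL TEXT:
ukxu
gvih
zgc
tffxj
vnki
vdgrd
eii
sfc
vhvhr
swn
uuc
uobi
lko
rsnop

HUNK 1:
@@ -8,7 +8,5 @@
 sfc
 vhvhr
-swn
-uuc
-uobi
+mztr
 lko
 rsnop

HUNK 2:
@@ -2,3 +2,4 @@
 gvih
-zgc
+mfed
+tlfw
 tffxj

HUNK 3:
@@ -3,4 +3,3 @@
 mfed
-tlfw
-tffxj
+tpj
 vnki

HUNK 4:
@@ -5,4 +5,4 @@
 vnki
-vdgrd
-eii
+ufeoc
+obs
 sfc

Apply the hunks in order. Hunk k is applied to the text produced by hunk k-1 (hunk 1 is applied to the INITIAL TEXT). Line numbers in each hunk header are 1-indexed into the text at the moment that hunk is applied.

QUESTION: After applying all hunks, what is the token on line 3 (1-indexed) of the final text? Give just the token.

Answer: mfed

Derivation:
Hunk 1: at line 8 remove [swn,uuc,uobi] add [mztr] -> 12 lines: ukxu gvih zgc tffxj vnki vdgrd eii sfc vhvhr mztr lko rsnop
Hunk 2: at line 2 remove [zgc] add [mfed,tlfw] -> 13 lines: ukxu gvih mfed tlfw tffxj vnki vdgrd eii sfc vhvhr mztr lko rsnop
Hunk 3: at line 3 remove [tlfw,tffxj] add [tpj] -> 12 lines: ukxu gvih mfed tpj vnki vdgrd eii sfc vhvhr mztr lko rsnop
Hunk 4: at line 5 remove [vdgrd,eii] add [ufeoc,obs] -> 12 lines: ukxu gvih mfed tpj vnki ufeoc obs sfc vhvhr mztr lko rsnop
Final line 3: mfed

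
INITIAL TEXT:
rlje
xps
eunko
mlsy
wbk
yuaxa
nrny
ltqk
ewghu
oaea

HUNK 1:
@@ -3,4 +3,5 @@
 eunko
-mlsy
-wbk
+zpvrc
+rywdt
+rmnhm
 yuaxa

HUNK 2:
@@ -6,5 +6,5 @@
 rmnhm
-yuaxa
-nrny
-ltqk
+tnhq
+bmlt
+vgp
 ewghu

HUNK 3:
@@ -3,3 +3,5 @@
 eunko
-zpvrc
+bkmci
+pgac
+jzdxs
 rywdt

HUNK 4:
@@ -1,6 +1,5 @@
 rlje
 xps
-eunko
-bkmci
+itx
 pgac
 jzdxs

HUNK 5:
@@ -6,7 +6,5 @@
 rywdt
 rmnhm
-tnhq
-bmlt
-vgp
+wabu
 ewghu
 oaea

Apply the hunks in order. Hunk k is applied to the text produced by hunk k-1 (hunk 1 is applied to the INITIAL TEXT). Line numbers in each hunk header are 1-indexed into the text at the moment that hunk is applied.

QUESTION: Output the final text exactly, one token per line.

Hunk 1: at line 3 remove [mlsy,wbk] add [zpvrc,rywdt,rmnhm] -> 11 lines: rlje xps eunko zpvrc rywdt rmnhm yuaxa nrny ltqk ewghu oaea
Hunk 2: at line 6 remove [yuaxa,nrny,ltqk] add [tnhq,bmlt,vgp] -> 11 lines: rlje xps eunko zpvrc rywdt rmnhm tnhq bmlt vgp ewghu oaea
Hunk 3: at line 3 remove [zpvrc] add [bkmci,pgac,jzdxs] -> 13 lines: rlje xps eunko bkmci pgac jzdxs rywdt rmnhm tnhq bmlt vgp ewghu oaea
Hunk 4: at line 1 remove [eunko,bkmci] add [itx] -> 12 lines: rlje xps itx pgac jzdxs rywdt rmnhm tnhq bmlt vgp ewghu oaea
Hunk 5: at line 6 remove [tnhq,bmlt,vgp] add [wabu] -> 10 lines: rlje xps itx pgac jzdxs rywdt rmnhm wabu ewghu oaea

Answer: rlje
xps
itx
pgac
jzdxs
rywdt
rmnhm
wabu
ewghu
oaea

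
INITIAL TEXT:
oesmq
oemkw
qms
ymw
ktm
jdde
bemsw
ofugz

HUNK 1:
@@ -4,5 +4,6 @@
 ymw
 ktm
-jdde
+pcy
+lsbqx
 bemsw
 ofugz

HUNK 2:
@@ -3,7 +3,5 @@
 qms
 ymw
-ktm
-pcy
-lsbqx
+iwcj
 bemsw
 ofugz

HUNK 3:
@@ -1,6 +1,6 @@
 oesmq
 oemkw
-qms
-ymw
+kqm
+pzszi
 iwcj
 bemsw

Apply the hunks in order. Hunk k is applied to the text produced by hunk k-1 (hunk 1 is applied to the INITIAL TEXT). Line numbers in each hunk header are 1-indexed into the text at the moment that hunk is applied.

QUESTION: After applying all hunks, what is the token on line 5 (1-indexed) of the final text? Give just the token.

Answer: iwcj

Derivation:
Hunk 1: at line 4 remove [jdde] add [pcy,lsbqx] -> 9 lines: oesmq oemkw qms ymw ktm pcy lsbqx bemsw ofugz
Hunk 2: at line 3 remove [ktm,pcy,lsbqx] add [iwcj] -> 7 lines: oesmq oemkw qms ymw iwcj bemsw ofugz
Hunk 3: at line 1 remove [qms,ymw] add [kqm,pzszi] -> 7 lines: oesmq oemkw kqm pzszi iwcj bemsw ofugz
Final line 5: iwcj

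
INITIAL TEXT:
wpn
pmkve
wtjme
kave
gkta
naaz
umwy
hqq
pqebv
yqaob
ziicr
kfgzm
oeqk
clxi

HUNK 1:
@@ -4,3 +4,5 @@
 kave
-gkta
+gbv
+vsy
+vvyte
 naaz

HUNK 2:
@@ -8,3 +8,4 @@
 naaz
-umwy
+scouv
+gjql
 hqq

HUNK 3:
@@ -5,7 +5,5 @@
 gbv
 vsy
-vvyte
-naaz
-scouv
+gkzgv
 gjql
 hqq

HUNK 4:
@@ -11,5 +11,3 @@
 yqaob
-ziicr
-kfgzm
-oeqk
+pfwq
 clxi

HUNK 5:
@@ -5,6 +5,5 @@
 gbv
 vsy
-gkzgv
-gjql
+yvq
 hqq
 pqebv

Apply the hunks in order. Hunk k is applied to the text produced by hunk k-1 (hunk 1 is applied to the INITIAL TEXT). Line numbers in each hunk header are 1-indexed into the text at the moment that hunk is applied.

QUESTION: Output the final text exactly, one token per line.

Hunk 1: at line 4 remove [gkta] add [gbv,vsy,vvyte] -> 16 lines: wpn pmkve wtjme kave gbv vsy vvyte naaz umwy hqq pqebv yqaob ziicr kfgzm oeqk clxi
Hunk 2: at line 8 remove [umwy] add [scouv,gjql] -> 17 lines: wpn pmkve wtjme kave gbv vsy vvyte naaz scouv gjql hqq pqebv yqaob ziicr kfgzm oeqk clxi
Hunk 3: at line 5 remove [vvyte,naaz,scouv] add [gkzgv] -> 15 lines: wpn pmkve wtjme kave gbv vsy gkzgv gjql hqq pqebv yqaob ziicr kfgzm oeqk clxi
Hunk 4: at line 11 remove [ziicr,kfgzm,oeqk] add [pfwq] -> 13 lines: wpn pmkve wtjme kave gbv vsy gkzgv gjql hqq pqebv yqaob pfwq clxi
Hunk 5: at line 5 remove [gkzgv,gjql] add [yvq] -> 12 lines: wpn pmkve wtjme kave gbv vsy yvq hqq pqebv yqaob pfwq clxi

Answer: wpn
pmkve
wtjme
kave
gbv
vsy
yvq
hqq
pqebv
yqaob
pfwq
clxi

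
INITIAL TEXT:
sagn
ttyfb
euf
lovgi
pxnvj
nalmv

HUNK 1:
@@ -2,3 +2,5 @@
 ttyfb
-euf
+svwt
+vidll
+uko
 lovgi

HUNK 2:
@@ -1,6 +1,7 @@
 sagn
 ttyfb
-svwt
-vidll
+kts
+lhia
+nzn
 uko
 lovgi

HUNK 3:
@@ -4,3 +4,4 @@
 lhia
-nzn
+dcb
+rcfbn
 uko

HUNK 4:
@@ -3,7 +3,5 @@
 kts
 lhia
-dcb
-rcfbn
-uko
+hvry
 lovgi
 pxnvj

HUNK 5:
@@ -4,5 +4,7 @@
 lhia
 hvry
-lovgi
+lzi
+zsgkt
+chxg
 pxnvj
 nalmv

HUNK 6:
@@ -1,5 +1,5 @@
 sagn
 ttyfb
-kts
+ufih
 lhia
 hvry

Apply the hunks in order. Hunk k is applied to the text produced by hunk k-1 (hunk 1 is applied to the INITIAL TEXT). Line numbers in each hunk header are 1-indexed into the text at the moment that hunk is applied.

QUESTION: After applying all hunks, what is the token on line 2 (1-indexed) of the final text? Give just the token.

Hunk 1: at line 2 remove [euf] add [svwt,vidll,uko] -> 8 lines: sagn ttyfb svwt vidll uko lovgi pxnvj nalmv
Hunk 2: at line 1 remove [svwt,vidll] add [kts,lhia,nzn] -> 9 lines: sagn ttyfb kts lhia nzn uko lovgi pxnvj nalmv
Hunk 3: at line 4 remove [nzn] add [dcb,rcfbn] -> 10 lines: sagn ttyfb kts lhia dcb rcfbn uko lovgi pxnvj nalmv
Hunk 4: at line 3 remove [dcb,rcfbn,uko] add [hvry] -> 8 lines: sagn ttyfb kts lhia hvry lovgi pxnvj nalmv
Hunk 5: at line 4 remove [lovgi] add [lzi,zsgkt,chxg] -> 10 lines: sagn ttyfb kts lhia hvry lzi zsgkt chxg pxnvj nalmv
Hunk 6: at line 1 remove [kts] add [ufih] -> 10 lines: sagn ttyfb ufih lhia hvry lzi zsgkt chxg pxnvj nalmv
Final line 2: ttyfb

Answer: ttyfb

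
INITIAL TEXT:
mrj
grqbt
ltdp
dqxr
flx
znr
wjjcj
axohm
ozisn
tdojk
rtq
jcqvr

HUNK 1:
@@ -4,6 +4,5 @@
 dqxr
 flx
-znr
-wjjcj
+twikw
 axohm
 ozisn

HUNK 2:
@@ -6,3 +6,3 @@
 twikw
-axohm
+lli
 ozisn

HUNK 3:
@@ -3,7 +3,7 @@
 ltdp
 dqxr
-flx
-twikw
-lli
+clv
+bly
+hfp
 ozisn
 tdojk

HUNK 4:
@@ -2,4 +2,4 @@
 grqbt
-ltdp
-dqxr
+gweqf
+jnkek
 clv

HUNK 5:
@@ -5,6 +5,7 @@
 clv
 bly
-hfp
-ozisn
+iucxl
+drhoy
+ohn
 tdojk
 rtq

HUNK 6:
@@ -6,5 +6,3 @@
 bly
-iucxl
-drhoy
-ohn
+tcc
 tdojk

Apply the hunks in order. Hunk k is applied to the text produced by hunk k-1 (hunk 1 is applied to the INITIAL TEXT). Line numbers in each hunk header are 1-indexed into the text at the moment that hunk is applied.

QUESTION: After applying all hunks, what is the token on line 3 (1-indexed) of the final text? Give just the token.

Answer: gweqf

Derivation:
Hunk 1: at line 4 remove [znr,wjjcj] add [twikw] -> 11 lines: mrj grqbt ltdp dqxr flx twikw axohm ozisn tdojk rtq jcqvr
Hunk 2: at line 6 remove [axohm] add [lli] -> 11 lines: mrj grqbt ltdp dqxr flx twikw lli ozisn tdojk rtq jcqvr
Hunk 3: at line 3 remove [flx,twikw,lli] add [clv,bly,hfp] -> 11 lines: mrj grqbt ltdp dqxr clv bly hfp ozisn tdojk rtq jcqvr
Hunk 4: at line 2 remove [ltdp,dqxr] add [gweqf,jnkek] -> 11 lines: mrj grqbt gweqf jnkek clv bly hfp ozisn tdojk rtq jcqvr
Hunk 5: at line 5 remove [hfp,ozisn] add [iucxl,drhoy,ohn] -> 12 lines: mrj grqbt gweqf jnkek clv bly iucxl drhoy ohn tdojk rtq jcqvr
Hunk 6: at line 6 remove [iucxl,drhoy,ohn] add [tcc] -> 10 lines: mrj grqbt gweqf jnkek clv bly tcc tdojk rtq jcqvr
Final line 3: gweqf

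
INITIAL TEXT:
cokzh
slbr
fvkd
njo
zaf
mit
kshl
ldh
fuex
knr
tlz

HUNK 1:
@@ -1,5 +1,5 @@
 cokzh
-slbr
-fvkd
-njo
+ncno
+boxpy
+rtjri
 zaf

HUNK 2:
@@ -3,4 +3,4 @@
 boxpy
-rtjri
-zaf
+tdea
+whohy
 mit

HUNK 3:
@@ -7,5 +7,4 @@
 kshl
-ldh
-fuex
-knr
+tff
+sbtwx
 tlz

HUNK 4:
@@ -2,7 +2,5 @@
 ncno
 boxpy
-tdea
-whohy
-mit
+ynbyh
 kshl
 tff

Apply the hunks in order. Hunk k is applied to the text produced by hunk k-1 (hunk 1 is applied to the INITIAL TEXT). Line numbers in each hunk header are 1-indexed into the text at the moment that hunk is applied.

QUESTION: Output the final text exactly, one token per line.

Answer: cokzh
ncno
boxpy
ynbyh
kshl
tff
sbtwx
tlz

Derivation:
Hunk 1: at line 1 remove [slbr,fvkd,njo] add [ncno,boxpy,rtjri] -> 11 lines: cokzh ncno boxpy rtjri zaf mit kshl ldh fuex knr tlz
Hunk 2: at line 3 remove [rtjri,zaf] add [tdea,whohy] -> 11 lines: cokzh ncno boxpy tdea whohy mit kshl ldh fuex knr tlz
Hunk 3: at line 7 remove [ldh,fuex,knr] add [tff,sbtwx] -> 10 lines: cokzh ncno boxpy tdea whohy mit kshl tff sbtwx tlz
Hunk 4: at line 2 remove [tdea,whohy,mit] add [ynbyh] -> 8 lines: cokzh ncno boxpy ynbyh kshl tff sbtwx tlz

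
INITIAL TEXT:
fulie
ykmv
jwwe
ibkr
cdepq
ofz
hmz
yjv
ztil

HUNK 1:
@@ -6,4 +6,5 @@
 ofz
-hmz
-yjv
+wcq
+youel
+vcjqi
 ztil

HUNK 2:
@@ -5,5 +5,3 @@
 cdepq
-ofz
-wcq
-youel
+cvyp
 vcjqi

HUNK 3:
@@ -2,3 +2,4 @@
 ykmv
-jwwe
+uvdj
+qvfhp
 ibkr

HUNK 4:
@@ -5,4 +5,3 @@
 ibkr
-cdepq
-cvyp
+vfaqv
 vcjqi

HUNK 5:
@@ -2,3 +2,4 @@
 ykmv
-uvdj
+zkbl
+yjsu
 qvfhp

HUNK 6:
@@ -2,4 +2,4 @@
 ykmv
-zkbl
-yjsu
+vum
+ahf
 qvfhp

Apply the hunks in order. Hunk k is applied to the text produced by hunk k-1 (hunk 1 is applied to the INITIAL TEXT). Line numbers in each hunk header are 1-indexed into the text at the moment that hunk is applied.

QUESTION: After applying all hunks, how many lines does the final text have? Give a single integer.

Hunk 1: at line 6 remove [hmz,yjv] add [wcq,youel,vcjqi] -> 10 lines: fulie ykmv jwwe ibkr cdepq ofz wcq youel vcjqi ztil
Hunk 2: at line 5 remove [ofz,wcq,youel] add [cvyp] -> 8 lines: fulie ykmv jwwe ibkr cdepq cvyp vcjqi ztil
Hunk 3: at line 2 remove [jwwe] add [uvdj,qvfhp] -> 9 lines: fulie ykmv uvdj qvfhp ibkr cdepq cvyp vcjqi ztil
Hunk 4: at line 5 remove [cdepq,cvyp] add [vfaqv] -> 8 lines: fulie ykmv uvdj qvfhp ibkr vfaqv vcjqi ztil
Hunk 5: at line 2 remove [uvdj] add [zkbl,yjsu] -> 9 lines: fulie ykmv zkbl yjsu qvfhp ibkr vfaqv vcjqi ztil
Hunk 6: at line 2 remove [zkbl,yjsu] add [vum,ahf] -> 9 lines: fulie ykmv vum ahf qvfhp ibkr vfaqv vcjqi ztil
Final line count: 9

Answer: 9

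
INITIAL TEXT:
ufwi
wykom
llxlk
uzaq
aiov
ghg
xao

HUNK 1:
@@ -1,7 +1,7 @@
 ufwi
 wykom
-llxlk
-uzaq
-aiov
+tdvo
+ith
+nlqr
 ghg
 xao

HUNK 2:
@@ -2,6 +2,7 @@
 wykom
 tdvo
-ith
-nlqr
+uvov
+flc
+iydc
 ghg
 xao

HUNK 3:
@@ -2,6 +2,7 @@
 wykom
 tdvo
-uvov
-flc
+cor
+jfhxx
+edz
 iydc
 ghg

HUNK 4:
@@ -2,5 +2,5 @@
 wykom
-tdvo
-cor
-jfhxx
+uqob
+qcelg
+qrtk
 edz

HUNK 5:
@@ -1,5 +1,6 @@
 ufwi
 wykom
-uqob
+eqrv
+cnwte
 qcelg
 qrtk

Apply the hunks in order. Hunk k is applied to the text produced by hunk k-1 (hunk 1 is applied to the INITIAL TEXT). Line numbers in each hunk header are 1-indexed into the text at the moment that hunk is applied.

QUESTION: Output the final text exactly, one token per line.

Hunk 1: at line 1 remove [llxlk,uzaq,aiov] add [tdvo,ith,nlqr] -> 7 lines: ufwi wykom tdvo ith nlqr ghg xao
Hunk 2: at line 2 remove [ith,nlqr] add [uvov,flc,iydc] -> 8 lines: ufwi wykom tdvo uvov flc iydc ghg xao
Hunk 3: at line 2 remove [uvov,flc] add [cor,jfhxx,edz] -> 9 lines: ufwi wykom tdvo cor jfhxx edz iydc ghg xao
Hunk 4: at line 2 remove [tdvo,cor,jfhxx] add [uqob,qcelg,qrtk] -> 9 lines: ufwi wykom uqob qcelg qrtk edz iydc ghg xao
Hunk 5: at line 1 remove [uqob] add [eqrv,cnwte] -> 10 lines: ufwi wykom eqrv cnwte qcelg qrtk edz iydc ghg xao

Answer: ufwi
wykom
eqrv
cnwte
qcelg
qrtk
edz
iydc
ghg
xao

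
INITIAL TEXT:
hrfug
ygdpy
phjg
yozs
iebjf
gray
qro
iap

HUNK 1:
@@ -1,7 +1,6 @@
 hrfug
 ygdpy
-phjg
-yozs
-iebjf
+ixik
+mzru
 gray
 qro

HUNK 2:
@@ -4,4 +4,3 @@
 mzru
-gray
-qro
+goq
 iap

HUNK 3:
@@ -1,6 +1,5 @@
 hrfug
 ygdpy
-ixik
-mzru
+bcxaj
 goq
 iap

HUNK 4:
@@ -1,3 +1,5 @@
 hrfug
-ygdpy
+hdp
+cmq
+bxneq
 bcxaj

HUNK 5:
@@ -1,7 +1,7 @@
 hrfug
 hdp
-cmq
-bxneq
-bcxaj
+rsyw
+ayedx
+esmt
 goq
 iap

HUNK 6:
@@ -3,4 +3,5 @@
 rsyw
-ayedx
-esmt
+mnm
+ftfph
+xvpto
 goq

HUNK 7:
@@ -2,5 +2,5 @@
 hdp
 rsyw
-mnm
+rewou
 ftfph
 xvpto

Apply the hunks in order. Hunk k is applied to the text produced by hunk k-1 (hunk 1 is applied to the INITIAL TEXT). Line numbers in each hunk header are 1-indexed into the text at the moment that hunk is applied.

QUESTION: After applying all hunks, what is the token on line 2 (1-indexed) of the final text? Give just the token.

Hunk 1: at line 1 remove [phjg,yozs,iebjf] add [ixik,mzru] -> 7 lines: hrfug ygdpy ixik mzru gray qro iap
Hunk 2: at line 4 remove [gray,qro] add [goq] -> 6 lines: hrfug ygdpy ixik mzru goq iap
Hunk 3: at line 1 remove [ixik,mzru] add [bcxaj] -> 5 lines: hrfug ygdpy bcxaj goq iap
Hunk 4: at line 1 remove [ygdpy] add [hdp,cmq,bxneq] -> 7 lines: hrfug hdp cmq bxneq bcxaj goq iap
Hunk 5: at line 1 remove [cmq,bxneq,bcxaj] add [rsyw,ayedx,esmt] -> 7 lines: hrfug hdp rsyw ayedx esmt goq iap
Hunk 6: at line 3 remove [ayedx,esmt] add [mnm,ftfph,xvpto] -> 8 lines: hrfug hdp rsyw mnm ftfph xvpto goq iap
Hunk 7: at line 2 remove [mnm] add [rewou] -> 8 lines: hrfug hdp rsyw rewou ftfph xvpto goq iap
Final line 2: hdp

Answer: hdp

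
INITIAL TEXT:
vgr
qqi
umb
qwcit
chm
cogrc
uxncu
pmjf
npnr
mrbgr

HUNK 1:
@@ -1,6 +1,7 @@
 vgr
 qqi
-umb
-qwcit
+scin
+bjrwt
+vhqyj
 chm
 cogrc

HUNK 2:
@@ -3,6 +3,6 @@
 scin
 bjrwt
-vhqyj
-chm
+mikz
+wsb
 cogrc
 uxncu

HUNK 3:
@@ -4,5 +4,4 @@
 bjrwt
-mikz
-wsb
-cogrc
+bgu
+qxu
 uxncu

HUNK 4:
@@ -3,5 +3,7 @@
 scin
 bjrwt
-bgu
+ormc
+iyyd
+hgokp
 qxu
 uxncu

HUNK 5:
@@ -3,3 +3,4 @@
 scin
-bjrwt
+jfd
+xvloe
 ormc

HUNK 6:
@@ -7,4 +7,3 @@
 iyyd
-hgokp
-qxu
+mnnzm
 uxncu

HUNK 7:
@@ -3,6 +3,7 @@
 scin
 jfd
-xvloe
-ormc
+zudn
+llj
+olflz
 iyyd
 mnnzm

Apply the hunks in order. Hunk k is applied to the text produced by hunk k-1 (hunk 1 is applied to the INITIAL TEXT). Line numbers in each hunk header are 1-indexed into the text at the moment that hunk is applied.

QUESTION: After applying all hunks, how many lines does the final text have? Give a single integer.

Hunk 1: at line 1 remove [umb,qwcit] add [scin,bjrwt,vhqyj] -> 11 lines: vgr qqi scin bjrwt vhqyj chm cogrc uxncu pmjf npnr mrbgr
Hunk 2: at line 3 remove [vhqyj,chm] add [mikz,wsb] -> 11 lines: vgr qqi scin bjrwt mikz wsb cogrc uxncu pmjf npnr mrbgr
Hunk 3: at line 4 remove [mikz,wsb,cogrc] add [bgu,qxu] -> 10 lines: vgr qqi scin bjrwt bgu qxu uxncu pmjf npnr mrbgr
Hunk 4: at line 3 remove [bgu] add [ormc,iyyd,hgokp] -> 12 lines: vgr qqi scin bjrwt ormc iyyd hgokp qxu uxncu pmjf npnr mrbgr
Hunk 5: at line 3 remove [bjrwt] add [jfd,xvloe] -> 13 lines: vgr qqi scin jfd xvloe ormc iyyd hgokp qxu uxncu pmjf npnr mrbgr
Hunk 6: at line 7 remove [hgokp,qxu] add [mnnzm] -> 12 lines: vgr qqi scin jfd xvloe ormc iyyd mnnzm uxncu pmjf npnr mrbgr
Hunk 7: at line 3 remove [xvloe,ormc] add [zudn,llj,olflz] -> 13 lines: vgr qqi scin jfd zudn llj olflz iyyd mnnzm uxncu pmjf npnr mrbgr
Final line count: 13

Answer: 13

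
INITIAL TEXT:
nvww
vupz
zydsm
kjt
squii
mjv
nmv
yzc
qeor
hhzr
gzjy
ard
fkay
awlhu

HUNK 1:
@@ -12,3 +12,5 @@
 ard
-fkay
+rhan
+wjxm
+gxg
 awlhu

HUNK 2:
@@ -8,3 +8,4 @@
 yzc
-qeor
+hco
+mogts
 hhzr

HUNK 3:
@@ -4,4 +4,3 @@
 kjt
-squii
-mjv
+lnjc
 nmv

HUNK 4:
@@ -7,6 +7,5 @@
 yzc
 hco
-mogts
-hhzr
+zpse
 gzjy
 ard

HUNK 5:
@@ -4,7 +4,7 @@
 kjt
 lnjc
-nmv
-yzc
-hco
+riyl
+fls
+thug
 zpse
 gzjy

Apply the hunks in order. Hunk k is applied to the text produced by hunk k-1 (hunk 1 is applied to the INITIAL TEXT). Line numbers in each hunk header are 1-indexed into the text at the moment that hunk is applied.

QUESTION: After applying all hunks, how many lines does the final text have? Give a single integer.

Answer: 15

Derivation:
Hunk 1: at line 12 remove [fkay] add [rhan,wjxm,gxg] -> 16 lines: nvww vupz zydsm kjt squii mjv nmv yzc qeor hhzr gzjy ard rhan wjxm gxg awlhu
Hunk 2: at line 8 remove [qeor] add [hco,mogts] -> 17 lines: nvww vupz zydsm kjt squii mjv nmv yzc hco mogts hhzr gzjy ard rhan wjxm gxg awlhu
Hunk 3: at line 4 remove [squii,mjv] add [lnjc] -> 16 lines: nvww vupz zydsm kjt lnjc nmv yzc hco mogts hhzr gzjy ard rhan wjxm gxg awlhu
Hunk 4: at line 7 remove [mogts,hhzr] add [zpse] -> 15 lines: nvww vupz zydsm kjt lnjc nmv yzc hco zpse gzjy ard rhan wjxm gxg awlhu
Hunk 5: at line 4 remove [nmv,yzc,hco] add [riyl,fls,thug] -> 15 lines: nvww vupz zydsm kjt lnjc riyl fls thug zpse gzjy ard rhan wjxm gxg awlhu
Final line count: 15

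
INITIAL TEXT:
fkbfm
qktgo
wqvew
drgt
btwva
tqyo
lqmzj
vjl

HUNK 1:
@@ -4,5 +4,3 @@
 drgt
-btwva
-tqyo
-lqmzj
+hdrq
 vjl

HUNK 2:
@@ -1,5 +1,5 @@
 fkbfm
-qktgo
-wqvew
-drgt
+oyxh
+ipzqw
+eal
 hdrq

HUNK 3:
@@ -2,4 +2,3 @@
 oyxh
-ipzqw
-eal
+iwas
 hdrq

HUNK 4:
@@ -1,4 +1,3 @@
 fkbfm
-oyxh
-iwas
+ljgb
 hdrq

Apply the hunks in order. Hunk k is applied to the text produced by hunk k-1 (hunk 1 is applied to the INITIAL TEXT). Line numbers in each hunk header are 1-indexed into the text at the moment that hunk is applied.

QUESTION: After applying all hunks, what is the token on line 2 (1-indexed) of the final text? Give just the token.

Answer: ljgb

Derivation:
Hunk 1: at line 4 remove [btwva,tqyo,lqmzj] add [hdrq] -> 6 lines: fkbfm qktgo wqvew drgt hdrq vjl
Hunk 2: at line 1 remove [qktgo,wqvew,drgt] add [oyxh,ipzqw,eal] -> 6 lines: fkbfm oyxh ipzqw eal hdrq vjl
Hunk 3: at line 2 remove [ipzqw,eal] add [iwas] -> 5 lines: fkbfm oyxh iwas hdrq vjl
Hunk 4: at line 1 remove [oyxh,iwas] add [ljgb] -> 4 lines: fkbfm ljgb hdrq vjl
Final line 2: ljgb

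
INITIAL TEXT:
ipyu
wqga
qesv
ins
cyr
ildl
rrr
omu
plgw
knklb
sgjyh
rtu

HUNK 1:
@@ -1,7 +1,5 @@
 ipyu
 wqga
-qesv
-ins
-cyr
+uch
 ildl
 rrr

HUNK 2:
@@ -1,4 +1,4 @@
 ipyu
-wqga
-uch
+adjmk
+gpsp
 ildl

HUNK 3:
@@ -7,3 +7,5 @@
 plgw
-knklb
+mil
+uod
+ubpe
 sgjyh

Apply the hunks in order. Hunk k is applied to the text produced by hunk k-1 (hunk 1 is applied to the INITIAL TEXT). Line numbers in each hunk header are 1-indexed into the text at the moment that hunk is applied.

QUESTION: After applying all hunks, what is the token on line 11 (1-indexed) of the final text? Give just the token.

Answer: sgjyh

Derivation:
Hunk 1: at line 1 remove [qesv,ins,cyr] add [uch] -> 10 lines: ipyu wqga uch ildl rrr omu plgw knklb sgjyh rtu
Hunk 2: at line 1 remove [wqga,uch] add [adjmk,gpsp] -> 10 lines: ipyu adjmk gpsp ildl rrr omu plgw knklb sgjyh rtu
Hunk 3: at line 7 remove [knklb] add [mil,uod,ubpe] -> 12 lines: ipyu adjmk gpsp ildl rrr omu plgw mil uod ubpe sgjyh rtu
Final line 11: sgjyh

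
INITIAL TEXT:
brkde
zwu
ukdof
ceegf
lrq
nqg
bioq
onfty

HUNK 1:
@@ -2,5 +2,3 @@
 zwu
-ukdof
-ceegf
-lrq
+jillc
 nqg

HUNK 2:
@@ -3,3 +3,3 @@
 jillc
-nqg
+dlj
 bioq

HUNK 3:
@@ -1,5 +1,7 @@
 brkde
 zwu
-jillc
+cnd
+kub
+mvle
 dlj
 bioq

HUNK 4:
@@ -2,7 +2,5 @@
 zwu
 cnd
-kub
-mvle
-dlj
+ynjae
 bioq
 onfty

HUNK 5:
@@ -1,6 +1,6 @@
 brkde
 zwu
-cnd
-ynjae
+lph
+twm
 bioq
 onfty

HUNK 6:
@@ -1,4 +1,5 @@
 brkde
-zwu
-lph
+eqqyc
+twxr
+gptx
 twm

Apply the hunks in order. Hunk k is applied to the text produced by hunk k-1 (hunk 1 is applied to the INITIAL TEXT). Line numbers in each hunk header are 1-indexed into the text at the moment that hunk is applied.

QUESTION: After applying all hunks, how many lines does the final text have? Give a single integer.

Hunk 1: at line 2 remove [ukdof,ceegf,lrq] add [jillc] -> 6 lines: brkde zwu jillc nqg bioq onfty
Hunk 2: at line 3 remove [nqg] add [dlj] -> 6 lines: brkde zwu jillc dlj bioq onfty
Hunk 3: at line 1 remove [jillc] add [cnd,kub,mvle] -> 8 lines: brkde zwu cnd kub mvle dlj bioq onfty
Hunk 4: at line 2 remove [kub,mvle,dlj] add [ynjae] -> 6 lines: brkde zwu cnd ynjae bioq onfty
Hunk 5: at line 1 remove [cnd,ynjae] add [lph,twm] -> 6 lines: brkde zwu lph twm bioq onfty
Hunk 6: at line 1 remove [zwu,lph] add [eqqyc,twxr,gptx] -> 7 lines: brkde eqqyc twxr gptx twm bioq onfty
Final line count: 7

Answer: 7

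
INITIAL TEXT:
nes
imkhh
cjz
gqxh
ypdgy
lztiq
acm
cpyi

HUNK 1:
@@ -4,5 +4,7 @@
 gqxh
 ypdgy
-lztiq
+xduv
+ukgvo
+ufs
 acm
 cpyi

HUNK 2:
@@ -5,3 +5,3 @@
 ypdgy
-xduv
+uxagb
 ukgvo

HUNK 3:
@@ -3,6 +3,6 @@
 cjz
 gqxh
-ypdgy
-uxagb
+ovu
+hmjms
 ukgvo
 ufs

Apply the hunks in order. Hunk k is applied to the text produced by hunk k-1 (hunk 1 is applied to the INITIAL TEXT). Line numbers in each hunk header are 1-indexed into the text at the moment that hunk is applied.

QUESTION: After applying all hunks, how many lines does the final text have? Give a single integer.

Hunk 1: at line 4 remove [lztiq] add [xduv,ukgvo,ufs] -> 10 lines: nes imkhh cjz gqxh ypdgy xduv ukgvo ufs acm cpyi
Hunk 2: at line 5 remove [xduv] add [uxagb] -> 10 lines: nes imkhh cjz gqxh ypdgy uxagb ukgvo ufs acm cpyi
Hunk 3: at line 3 remove [ypdgy,uxagb] add [ovu,hmjms] -> 10 lines: nes imkhh cjz gqxh ovu hmjms ukgvo ufs acm cpyi
Final line count: 10

Answer: 10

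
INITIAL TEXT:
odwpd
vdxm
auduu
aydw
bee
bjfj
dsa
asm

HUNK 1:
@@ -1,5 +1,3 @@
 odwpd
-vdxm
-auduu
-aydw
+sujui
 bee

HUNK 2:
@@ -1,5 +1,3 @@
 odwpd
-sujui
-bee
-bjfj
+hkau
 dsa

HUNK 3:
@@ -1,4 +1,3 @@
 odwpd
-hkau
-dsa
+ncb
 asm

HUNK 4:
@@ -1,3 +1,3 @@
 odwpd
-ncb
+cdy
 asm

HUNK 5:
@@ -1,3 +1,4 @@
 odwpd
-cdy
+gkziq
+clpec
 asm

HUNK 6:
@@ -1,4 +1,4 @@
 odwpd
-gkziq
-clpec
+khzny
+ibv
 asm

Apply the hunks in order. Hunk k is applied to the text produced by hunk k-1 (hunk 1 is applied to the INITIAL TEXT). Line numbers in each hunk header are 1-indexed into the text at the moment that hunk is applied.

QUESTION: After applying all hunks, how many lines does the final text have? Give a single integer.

Hunk 1: at line 1 remove [vdxm,auduu,aydw] add [sujui] -> 6 lines: odwpd sujui bee bjfj dsa asm
Hunk 2: at line 1 remove [sujui,bee,bjfj] add [hkau] -> 4 lines: odwpd hkau dsa asm
Hunk 3: at line 1 remove [hkau,dsa] add [ncb] -> 3 lines: odwpd ncb asm
Hunk 4: at line 1 remove [ncb] add [cdy] -> 3 lines: odwpd cdy asm
Hunk 5: at line 1 remove [cdy] add [gkziq,clpec] -> 4 lines: odwpd gkziq clpec asm
Hunk 6: at line 1 remove [gkziq,clpec] add [khzny,ibv] -> 4 lines: odwpd khzny ibv asm
Final line count: 4

Answer: 4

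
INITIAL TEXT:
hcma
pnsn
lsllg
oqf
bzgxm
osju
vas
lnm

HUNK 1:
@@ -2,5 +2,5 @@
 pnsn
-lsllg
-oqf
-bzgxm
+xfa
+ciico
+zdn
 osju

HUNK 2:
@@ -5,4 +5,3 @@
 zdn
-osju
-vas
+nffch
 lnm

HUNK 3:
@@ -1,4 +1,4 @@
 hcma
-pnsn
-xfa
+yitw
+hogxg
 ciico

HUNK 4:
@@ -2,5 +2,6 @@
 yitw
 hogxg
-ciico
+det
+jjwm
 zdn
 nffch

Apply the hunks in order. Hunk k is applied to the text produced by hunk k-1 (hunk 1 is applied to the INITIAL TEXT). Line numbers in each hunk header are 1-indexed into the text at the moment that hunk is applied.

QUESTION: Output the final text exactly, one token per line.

Hunk 1: at line 2 remove [lsllg,oqf,bzgxm] add [xfa,ciico,zdn] -> 8 lines: hcma pnsn xfa ciico zdn osju vas lnm
Hunk 2: at line 5 remove [osju,vas] add [nffch] -> 7 lines: hcma pnsn xfa ciico zdn nffch lnm
Hunk 3: at line 1 remove [pnsn,xfa] add [yitw,hogxg] -> 7 lines: hcma yitw hogxg ciico zdn nffch lnm
Hunk 4: at line 2 remove [ciico] add [det,jjwm] -> 8 lines: hcma yitw hogxg det jjwm zdn nffch lnm

Answer: hcma
yitw
hogxg
det
jjwm
zdn
nffch
lnm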